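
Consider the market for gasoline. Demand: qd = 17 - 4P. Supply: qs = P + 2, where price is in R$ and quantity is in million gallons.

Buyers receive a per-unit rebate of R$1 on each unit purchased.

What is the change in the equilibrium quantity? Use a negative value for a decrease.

Initially, 17 - 4P = P + 2, so 15 = 5P and P = 3, q = 5.
Since buyers' out-of-pocket price is the market price minus the rebate, the effective demand curve becomes qd = 21 - 4P.
Clearing the new market: 21 - 4P = P + 2, so P = 3.8 and q = 5.8.
Δq = 5.8 − 5 = +0.8.

+0.8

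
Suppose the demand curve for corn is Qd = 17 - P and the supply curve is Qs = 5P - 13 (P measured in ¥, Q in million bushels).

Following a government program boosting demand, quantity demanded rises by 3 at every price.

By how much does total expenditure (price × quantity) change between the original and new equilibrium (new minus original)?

+19.75

Before the shock: 17 - P = 5P - 13 ⇒ 30 = 6P ⇒ P = 5, Q = 12.
The new curves are Qd = 20 - P (demand) and Qs = 5P - 13 (supply).
Equate the new curves: 20 - P = 5P - 13, giving 33 = 6P, P = 5.5, Q = 14.5.
Expenditure moves from 5×12 = 60 to 5.5×14.5 = 79.75; change = +19.75.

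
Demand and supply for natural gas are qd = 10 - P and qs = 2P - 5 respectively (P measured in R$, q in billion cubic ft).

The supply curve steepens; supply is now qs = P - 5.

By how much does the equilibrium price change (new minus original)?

+2.5

Initially, 10 - P = 2P - 5, so 15 = 3P and P = 5, q = 5.
With the change applied: demand qd = 10 - P, supply qs = P - 5.
Setting them equal: 10 - P = P - 5 → 15 = 2P, so P = 7.5 and q = 2.5.
ΔP = 7.5 − 5 = +2.5.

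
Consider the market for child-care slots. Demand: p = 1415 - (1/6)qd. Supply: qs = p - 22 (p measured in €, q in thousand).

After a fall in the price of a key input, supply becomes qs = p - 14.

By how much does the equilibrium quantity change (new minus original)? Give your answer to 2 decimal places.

+6.86

Initially, 8490 - 6p = p - 22, so 8512 = 7p and p = 1216, q = 1194.
The shock moves the curves to qd = 8490 - 6p and qs = p - 14.
Equate the new curves: 8490 - 6p = p - 14, giving 8504 = 7p, p = 8504/7 ≈ 1214.8571, q = 8406/7 ≈ 1200.8571.
Δq = 1200.8571 − 1194 = +6.86.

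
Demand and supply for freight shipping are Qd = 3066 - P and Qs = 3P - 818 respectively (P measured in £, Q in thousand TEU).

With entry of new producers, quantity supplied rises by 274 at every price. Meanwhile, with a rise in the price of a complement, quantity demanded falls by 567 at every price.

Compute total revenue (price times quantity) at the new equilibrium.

Solve the original market: 3066 - P = 3P - 818, hence P = 971 and Q = 2095.
With the change applied: demand Qd = 2499 - P, supply Qs = 3P - 544.
Equate the new curves: 2499 - P = 3P - 544, giving 3043 = 4P, P = 760.75, Q = 1738.25.
New expenditure = 760.75 × 1738.25 = 1322373.6875.

1322373.6875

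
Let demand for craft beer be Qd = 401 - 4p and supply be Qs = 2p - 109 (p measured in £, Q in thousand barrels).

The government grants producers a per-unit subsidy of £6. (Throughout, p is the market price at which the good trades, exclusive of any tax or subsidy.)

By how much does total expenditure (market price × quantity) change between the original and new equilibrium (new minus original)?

Initially, 401 - 4p = 2p - 109, so 510 = 6p and p = 85, Q = 61.
Since sellers receive the price plus the subsidy, the effective supply curve becomes Qs = 2p - 97.
New equilibrium: 401 - 4p = 2p - 97 ⇒ 498 = 6p ⇒ p = 83, Q = 69.
Expenditure moves from 85×61 = 5185 to 83×69 = 5727; change = +542.

+542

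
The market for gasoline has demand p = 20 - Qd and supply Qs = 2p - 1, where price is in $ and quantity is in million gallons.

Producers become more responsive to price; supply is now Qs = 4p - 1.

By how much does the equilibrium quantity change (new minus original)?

+2.8

Solve the original market: 20 - p = 2p - 1, hence p = 7 and Q = 13.
The shock moves the curves to Qd = 20 - p and Qs = 4p - 1.
New equilibrium: 20 - p = 4p - 1 ⇒ 21 = 5p ⇒ p = 4.2, Q = 15.8.
ΔQ = 15.8 − 13 = +2.8.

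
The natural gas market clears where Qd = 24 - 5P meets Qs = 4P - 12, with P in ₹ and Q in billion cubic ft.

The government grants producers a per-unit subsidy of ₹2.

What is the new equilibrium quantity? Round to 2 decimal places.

Original equilibrium: 24 - 5P = 4P - 12 gives 36 = 9P, so P = 4 and Q = 4.
Since sellers receive the price plus the subsidy, the effective supply curve becomes Qs = 4P - 4.
New equilibrium: 24 - 5P = 4P - 4 ⇒ 28 = 9P ⇒ P = 28/9 ≈ 3.1111, Q = 76/9 ≈ 8.4444.

8.44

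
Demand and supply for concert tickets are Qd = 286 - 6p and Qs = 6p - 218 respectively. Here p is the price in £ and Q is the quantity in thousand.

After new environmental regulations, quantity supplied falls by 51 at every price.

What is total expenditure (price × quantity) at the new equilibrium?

Solve the original market: 286 - 6p = 6p - 218, hence p = 42 and Q = 34.
With the change applied: demand Qd = 286 - 6p, supply Qs = 6p - 269.
Clearing the new market: 286 - 6p = 6p - 269, so p = 46.25 and Q = 8.5.
New expenditure = 46.25 × 8.5 = 393.125.

393.125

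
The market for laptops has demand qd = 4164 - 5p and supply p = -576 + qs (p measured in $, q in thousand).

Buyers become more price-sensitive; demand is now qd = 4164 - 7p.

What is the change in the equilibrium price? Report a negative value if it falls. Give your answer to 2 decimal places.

-149.50

Original equilibrium: 4164 - 5p = p + 576 gives 3588 = 6p, so p = 598 and q = 1174.
The shock moves the curves to qd = 4164 - 7p and qs = p + 576.
New equilibrium: 4164 - 7p = p + 576 ⇒ 3588 = 8p ⇒ p = 448.5, q = 1024.5.
Δp = 448.5 − 598 = -149.50.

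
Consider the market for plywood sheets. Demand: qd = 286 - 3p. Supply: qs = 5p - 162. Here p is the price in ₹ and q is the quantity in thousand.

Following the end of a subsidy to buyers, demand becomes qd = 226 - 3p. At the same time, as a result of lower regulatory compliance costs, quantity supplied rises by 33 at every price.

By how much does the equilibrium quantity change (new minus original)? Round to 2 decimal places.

Solve the original market: 286 - 3p = 5p - 162, hence p = 56 and q = 118.
The shock moves the curves to qd = 226 - 3p and qs = 5p - 129.
Clearing the new market: 226 - 3p = 5p - 129, so p = 44.375 and q = 92.875.
Δq = 92.875 − 118 = -25.13.

-25.13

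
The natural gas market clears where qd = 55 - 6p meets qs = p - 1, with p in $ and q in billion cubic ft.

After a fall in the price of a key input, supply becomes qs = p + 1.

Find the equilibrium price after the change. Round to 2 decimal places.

Before the shock: 55 - 6p = p - 1 ⇒ 56 = 7p ⇒ p = 8, q = 7.
The new curves are qd = 55 - 6p (demand) and qs = p + 1 (supply).
Clearing the new market: 55 - 6p = p + 1, so p = 54/7 ≈ 7.7143 and q = 61/7 ≈ 8.7143.

7.71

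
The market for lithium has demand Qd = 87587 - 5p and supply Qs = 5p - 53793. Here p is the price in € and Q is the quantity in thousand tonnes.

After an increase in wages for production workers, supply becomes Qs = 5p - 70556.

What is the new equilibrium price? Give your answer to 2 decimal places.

15814.30

Solve the original market: 87587 - 5p = 5p - 53793, hence p = 14138 and Q = 16897.
The new curves are Qd = 87587 - 5p (demand) and Qs = 5p - 70556 (supply).
Clearing the new market: 87587 - 5p = 5p - 70556, so p = 15814.3 and Q = 8515.5.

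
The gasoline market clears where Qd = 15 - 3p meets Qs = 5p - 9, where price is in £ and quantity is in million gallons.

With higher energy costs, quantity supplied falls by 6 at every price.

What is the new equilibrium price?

3.75

Solve the original market: 15 - 3p = 5p - 9, hence p = 3 and Q = 6.
The new curves are Qd = 15 - 3p (demand) and Qs = 5p - 15 (supply).
New equilibrium: 15 - 3p = 5p - 15 ⇒ 30 = 8p ⇒ p = 3.75, Q = 3.75.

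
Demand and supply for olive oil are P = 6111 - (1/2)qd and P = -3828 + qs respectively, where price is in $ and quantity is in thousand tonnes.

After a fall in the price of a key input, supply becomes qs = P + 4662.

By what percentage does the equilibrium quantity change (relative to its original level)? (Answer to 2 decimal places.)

Initially, 12222 - 2P = P + 3828, so 8394 = 3P and P = 2798, q = 6626.
After the shift, demand is qd = 12222 - 2P and supply is qs = P + 4662.
Clearing the new market: 12222 - 2P = P + 4662, so P = 2520 and q = 7182.
%Δq = (7182 − 6626) / 6626 × 100 = +8.39%.

+8.39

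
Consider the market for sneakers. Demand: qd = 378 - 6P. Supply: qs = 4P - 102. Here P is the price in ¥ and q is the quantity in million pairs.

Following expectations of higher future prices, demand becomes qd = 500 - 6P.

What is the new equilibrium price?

60.2

Solve the original market: 378 - 6P = 4P - 102, hence P = 48 and q = 90.
After the shift, demand is qd = 500 - 6P and supply is qs = 4P - 102.
Equate the new curves: 500 - 6P = 4P - 102, giving 602 = 10P, P = 60.2, q = 138.8.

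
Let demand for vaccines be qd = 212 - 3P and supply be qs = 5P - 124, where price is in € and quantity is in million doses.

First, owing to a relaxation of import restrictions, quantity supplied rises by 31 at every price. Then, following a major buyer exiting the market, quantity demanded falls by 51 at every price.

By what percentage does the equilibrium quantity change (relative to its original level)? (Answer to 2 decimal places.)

Before the shock: 212 - 3P = 5P - 124 ⇒ 336 = 8P ⇒ P = 42, q = 86.
With the change applied: demand qd = 161 - 3P, supply qs = 5P - 93.
Equate the new curves: 161 - 3P = 5P - 93, giving 254 = 8P, P = 31.75, q = 65.75.
%Δq = (65.75 − 86) / 86 × 100 = -23.55%.

-23.55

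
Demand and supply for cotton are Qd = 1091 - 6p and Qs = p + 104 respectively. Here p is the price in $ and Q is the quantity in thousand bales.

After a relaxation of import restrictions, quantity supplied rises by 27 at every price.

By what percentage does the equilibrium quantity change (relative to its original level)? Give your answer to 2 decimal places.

+9.45

Original equilibrium: 1091 - 6p = p + 104 gives 987 = 7p, so p = 141 and Q = 245.
With the change applied: demand Qd = 1091 - 6p, supply Qs = p + 131.
Clearing the new market: 1091 - 6p = p + 131, so p = 960/7 ≈ 137.1429 and Q = 1877/7 ≈ 268.1429.
%ΔQ = (268.1429 − 245) / 245 × 100 = +9.45%.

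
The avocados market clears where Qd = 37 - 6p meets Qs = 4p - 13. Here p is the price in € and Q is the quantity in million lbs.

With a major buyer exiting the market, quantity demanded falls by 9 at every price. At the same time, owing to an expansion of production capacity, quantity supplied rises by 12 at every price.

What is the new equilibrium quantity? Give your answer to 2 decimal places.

Original equilibrium: 37 - 6p = 4p - 13 gives 50 = 10p, so p = 5 and Q = 7.
The new curves are Qd = 28 - 6p (demand) and Qs = 4p - 1 (supply).
Clearing the new market: 28 - 6p = 4p - 1, so p = 2.9 and Q = 10.6.

10.60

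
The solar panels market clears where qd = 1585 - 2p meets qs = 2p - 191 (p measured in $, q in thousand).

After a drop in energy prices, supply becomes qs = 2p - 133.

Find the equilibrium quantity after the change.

726

Initially, 1585 - 2p = 2p - 191, so 1776 = 4p and p = 444, q = 697.
The shock moves the curves to qd = 1585 - 2p and qs = 2p - 133.
Setting them equal: 1585 - 2p = 2p - 133 → 1718 = 4p, so p = 429.5 and q = 726.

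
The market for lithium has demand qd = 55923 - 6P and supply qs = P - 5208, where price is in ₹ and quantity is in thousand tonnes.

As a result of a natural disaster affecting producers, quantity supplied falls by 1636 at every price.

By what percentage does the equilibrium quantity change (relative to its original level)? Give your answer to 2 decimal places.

Original equilibrium: 55923 - 6P = P - 5208 gives 61131 = 7P, so P = 8733 and q = 3525.
The shock moves the curves to qd = 55923 - 6P and qs = P - 6844.
New equilibrium: 55923 - 6P = P - 6844 ⇒ 62767 = 7P ⇒ P = 62767/7 ≈ 8966.7143, q = 14859/7 ≈ 2122.7143.
%Δq = (2122.7143 − 3525) / 3525 × 100 = -39.78%.

-39.78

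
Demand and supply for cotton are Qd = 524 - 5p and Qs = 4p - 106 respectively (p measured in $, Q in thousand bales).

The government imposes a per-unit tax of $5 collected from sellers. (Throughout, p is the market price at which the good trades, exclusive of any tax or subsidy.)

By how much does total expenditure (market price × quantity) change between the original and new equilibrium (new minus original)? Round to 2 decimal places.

Original equilibrium: 524 - 5p = 4p - 106 gives 630 = 9p, so p = 70 and Q = 174.
Since sellers keep the price net of the tax, the effective supply curve becomes Qs = 4p - 126.
Equate the new curves: 524 - 5p = 4p - 126, giving 650 = 9p, p = 650/9 ≈ 72.2222, Q = 1466/9 ≈ 162.8889.
Expenditure moves from 70×174 = 12180 to 72.2222×162.8889 = 11764.1975; change = -415.80.

-415.80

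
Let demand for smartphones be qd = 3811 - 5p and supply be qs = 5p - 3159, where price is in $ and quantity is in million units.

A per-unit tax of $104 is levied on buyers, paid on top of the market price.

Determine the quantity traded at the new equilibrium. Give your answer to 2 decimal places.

Before the shock: 3811 - 5p = 5p - 3159 ⇒ 6970 = 10p ⇒ p = 697, q = 326.
Since buyers pay the price plus the tax, the effective demand curve becomes qd = 3291 - 5p.
Setting them equal: 3291 - 5p = 5p - 3159 → 6450 = 10p, so p = 645 and q = 66.

66.00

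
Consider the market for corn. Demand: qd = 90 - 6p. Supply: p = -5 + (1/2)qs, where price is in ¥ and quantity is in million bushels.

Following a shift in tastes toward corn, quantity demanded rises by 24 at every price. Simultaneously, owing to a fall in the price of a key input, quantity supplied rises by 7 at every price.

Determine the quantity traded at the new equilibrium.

41.25

Initially, 90 - 6p = 2p + 10, so 80 = 8p and p = 10, q = 30.
After the shift, demand is qd = 114 - 6p and supply is qs = 2p + 17.
Clearing the new market: 114 - 6p = 2p + 17, so p = 12.125 and q = 41.25.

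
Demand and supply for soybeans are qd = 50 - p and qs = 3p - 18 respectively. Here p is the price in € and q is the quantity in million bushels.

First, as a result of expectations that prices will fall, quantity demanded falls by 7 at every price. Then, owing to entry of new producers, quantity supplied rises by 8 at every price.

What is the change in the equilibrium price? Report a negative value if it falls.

-3.75

Original equilibrium: 50 - p = 3p - 18 gives 68 = 4p, so p = 17 and q = 33.
The shock moves the curves to qd = 43 - p and qs = 3p - 10.
Equate the new curves: 43 - p = 3p - 10, giving 53 = 4p, p = 13.25, q = 29.75.
Δp = 13.25 − 17 = -3.75.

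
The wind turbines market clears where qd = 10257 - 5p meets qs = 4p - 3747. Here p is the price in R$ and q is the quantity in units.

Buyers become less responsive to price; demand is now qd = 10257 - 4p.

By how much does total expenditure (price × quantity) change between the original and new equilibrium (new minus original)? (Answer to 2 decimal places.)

+1843665.50

Solve the original market: 10257 - 5p = 4p - 3747, hence p = 1556 and q = 2477.
After the shift, demand is qd = 10257 - 4p and supply is qs = 4p - 3747.
Equate the new curves: 10257 - 4p = 4p - 3747, giving 14004 = 8p, p = 1750.5, q = 3255.
Expenditure moves from 1556×2477 = 3854212 to 1750.5×3255 = 5697877.5; change = +1843665.50.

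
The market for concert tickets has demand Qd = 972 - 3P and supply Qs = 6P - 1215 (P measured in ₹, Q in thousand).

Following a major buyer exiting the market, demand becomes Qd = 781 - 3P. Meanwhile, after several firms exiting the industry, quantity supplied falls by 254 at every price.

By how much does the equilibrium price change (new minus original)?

Initially, 972 - 3P = 6P - 1215, so 2187 = 9P and P = 243, Q = 243.
After the shift, demand is Qd = 781 - 3P and supply is Qs = 6P - 1469.
Setting them equal: 781 - 3P = 6P - 1469 → 2250 = 9P, so P = 250 and Q = 31.
ΔP = 250 − 243 = +7.

+7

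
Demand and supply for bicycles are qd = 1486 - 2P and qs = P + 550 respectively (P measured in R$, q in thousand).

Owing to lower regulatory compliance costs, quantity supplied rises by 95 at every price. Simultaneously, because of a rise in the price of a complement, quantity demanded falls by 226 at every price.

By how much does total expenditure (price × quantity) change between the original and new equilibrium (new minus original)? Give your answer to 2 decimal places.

-94694.00

Initially, 1486 - 2P = P + 550, so 936 = 3P and P = 312, q = 862.
The shock moves the curves to qd = 1260 - 2P and qs = P + 645.
Setting them equal: 1260 - 2P = P + 645 → 615 = 3P, so P = 205 and q = 850.
Expenditure moves from 312×862 = 268944 to 205×850 = 174250; change = -94694.00.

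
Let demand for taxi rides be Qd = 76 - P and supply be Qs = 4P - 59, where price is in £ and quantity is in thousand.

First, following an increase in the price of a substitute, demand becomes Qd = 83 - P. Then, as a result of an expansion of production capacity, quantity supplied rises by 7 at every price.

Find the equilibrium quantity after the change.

Original equilibrium: 76 - P = 4P - 59 gives 135 = 5P, so P = 27 and Q = 49.
The new curves are Qd = 83 - P (demand) and Qs = 4P - 52 (supply).
New equilibrium: 83 - P = 4P - 52 ⇒ 135 = 5P ⇒ P = 27, Q = 56.

56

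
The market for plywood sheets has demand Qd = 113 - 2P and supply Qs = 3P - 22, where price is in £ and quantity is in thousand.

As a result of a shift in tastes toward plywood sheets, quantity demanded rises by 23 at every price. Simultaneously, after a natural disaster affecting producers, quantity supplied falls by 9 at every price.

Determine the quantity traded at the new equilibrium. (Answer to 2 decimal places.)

Solve the original market: 113 - 2P = 3P - 22, hence P = 27 and Q = 59.
After the shift, demand is Qd = 136 - 2P and supply is Qs = 3P - 31.
Clearing the new market: 136 - 2P = 3P - 31, so P = 33.4 and Q = 69.2.

69.20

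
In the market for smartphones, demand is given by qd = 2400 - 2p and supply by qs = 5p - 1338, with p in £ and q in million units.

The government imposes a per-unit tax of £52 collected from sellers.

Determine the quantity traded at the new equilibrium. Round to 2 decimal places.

1257.71

Solve the original market: 2400 - 2p = 5p - 1338, hence p = 534 and q = 1332.
Since sellers keep the price net of the tax, the effective supply curve becomes qs = 5p - 1598.
Equate the new curves: 2400 - 2p = 5p - 1598, giving 3998 = 7p, p = 3998/7 ≈ 571.1429, q = 8804/7 ≈ 1257.7143.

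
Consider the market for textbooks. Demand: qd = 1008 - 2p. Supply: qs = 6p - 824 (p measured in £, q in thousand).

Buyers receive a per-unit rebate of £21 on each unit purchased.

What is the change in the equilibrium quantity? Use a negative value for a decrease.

+31.5

Solve the original market: 1008 - 2p = 6p - 824, hence p = 229 and q = 550.
Since buyers' out-of-pocket price is the market price minus the rebate, the effective demand curve becomes qd = 1050 - 2p.
Setting them equal: 1050 - 2p = 6p - 824 → 1874 = 8p, so p = 234.25 and q = 581.5.
Δq = 581.5 − 550 = +31.5.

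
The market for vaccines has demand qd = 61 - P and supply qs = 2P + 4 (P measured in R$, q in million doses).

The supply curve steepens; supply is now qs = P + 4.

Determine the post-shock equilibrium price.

28.5

Solve the original market: 61 - P = 2P + 4, hence P = 19 and q = 42.
With the change applied: demand qd = 61 - P, supply qs = P + 4.
New equilibrium: 61 - P = P + 4 ⇒ 57 = 2P ⇒ P = 28.5, q = 32.5.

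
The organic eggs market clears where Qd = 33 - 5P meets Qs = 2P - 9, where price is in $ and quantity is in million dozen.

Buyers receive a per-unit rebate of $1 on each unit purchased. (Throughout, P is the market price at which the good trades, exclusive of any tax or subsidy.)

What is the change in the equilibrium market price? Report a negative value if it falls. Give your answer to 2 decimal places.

+0.71

Solve the original market: 33 - 5P = 2P - 9, hence P = 6 and Q = 3.
Since buyers' out-of-pocket price is the market price minus the rebate, the effective demand curve becomes Qd = 38 - 5P.
Setting them equal: 38 - 5P = 2P - 9 → 47 = 7P, so P = 47/7 ≈ 6.7143 and Q = 31/7 ≈ 4.4286.
ΔP = 6.7143 − 6 = +0.71.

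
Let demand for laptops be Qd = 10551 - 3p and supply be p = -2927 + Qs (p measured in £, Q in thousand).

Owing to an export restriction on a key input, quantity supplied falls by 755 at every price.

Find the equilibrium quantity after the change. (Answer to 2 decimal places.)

4266.75

Original equilibrium: 10551 - 3p = p + 2927 gives 7624 = 4p, so p = 1906 and Q = 4833.
With the change applied: demand Qd = 10551 - 3p, supply Qs = p + 2172.
New equilibrium: 10551 - 3p = p + 2172 ⇒ 8379 = 4p ⇒ p = 2094.75, Q = 4266.75.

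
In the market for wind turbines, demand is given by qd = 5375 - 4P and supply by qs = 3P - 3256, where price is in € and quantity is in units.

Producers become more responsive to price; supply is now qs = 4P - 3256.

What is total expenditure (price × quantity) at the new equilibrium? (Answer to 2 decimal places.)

Original equilibrium: 5375 - 4P = 3P - 3256 gives 8631 = 7P, so P = 1233 and q = 443.
With the change applied: demand qd = 5375 - 4P, supply qs = 4P - 3256.
Clearing the new market: 5375 - 4P = 4P - 3256, so P = 1078.875 and q = 1059.5.
New expenditure = 1078.875 × 1059.5 = 1143068.06.

1143068.06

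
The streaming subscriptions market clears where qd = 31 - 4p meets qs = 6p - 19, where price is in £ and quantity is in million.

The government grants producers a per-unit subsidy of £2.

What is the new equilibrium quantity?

15.8

Before the shock: 31 - 4p = 6p - 19 ⇒ 50 = 10p ⇒ p = 5, q = 11.
Since sellers receive the price plus the subsidy, the effective supply curve becomes qs = 6p - 7.
Equate the new curves: 31 - 4p = 6p - 7, giving 38 = 10p, p = 3.8, q = 15.8.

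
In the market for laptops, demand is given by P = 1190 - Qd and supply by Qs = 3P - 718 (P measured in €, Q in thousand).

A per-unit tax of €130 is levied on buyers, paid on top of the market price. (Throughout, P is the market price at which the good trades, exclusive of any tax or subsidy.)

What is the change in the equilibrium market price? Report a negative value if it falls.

Original equilibrium: 1190 - P = 3P - 718 gives 1908 = 4P, so P = 477 and Q = 713.
Since buyers pay the price plus the tax, the effective demand curve becomes Qd = 1060 - P.
Equate the new curves: 1060 - P = 3P - 718, giving 1778 = 4P, P = 444.5, Q = 615.5.
ΔP = 444.5 − 477 = -32.5.

-32.5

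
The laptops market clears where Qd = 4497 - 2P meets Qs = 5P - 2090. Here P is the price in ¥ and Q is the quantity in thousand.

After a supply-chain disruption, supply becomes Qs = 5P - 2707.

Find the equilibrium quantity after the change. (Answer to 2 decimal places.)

2438.71

Solve the original market: 4497 - 2P = 5P - 2090, hence P = 941 and Q = 2615.
The new curves are Qd = 4497 - 2P (demand) and Qs = 5P - 2707 (supply).
Clearing the new market: 4497 - 2P = 5P - 2707, so P = 7204/7 ≈ 1029.1429 and Q = 17071/7 ≈ 2438.7143.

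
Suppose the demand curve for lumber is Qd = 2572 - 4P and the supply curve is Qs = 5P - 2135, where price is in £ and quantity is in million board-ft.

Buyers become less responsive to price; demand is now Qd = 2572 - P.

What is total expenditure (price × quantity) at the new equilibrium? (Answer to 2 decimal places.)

1402293.75

Solve the original market: 2572 - 4P = 5P - 2135, hence P = 523 and Q = 480.
With the change applied: demand Qd = 2572 - P, supply Qs = 5P - 2135.
New equilibrium: 2572 - P = 5P - 2135 ⇒ 4707 = 6P ⇒ P = 784.5, Q = 1787.5.
New expenditure = 784.5 × 1787.5 = 1402293.75.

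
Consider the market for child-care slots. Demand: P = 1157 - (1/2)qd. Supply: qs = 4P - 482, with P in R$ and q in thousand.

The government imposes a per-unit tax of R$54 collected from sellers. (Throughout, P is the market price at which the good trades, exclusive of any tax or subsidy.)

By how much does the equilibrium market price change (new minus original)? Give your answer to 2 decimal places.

Solve the original market: 2314 - 2P = 4P - 482, hence P = 466 and q = 1382.
Since sellers keep the price net of the tax, the effective supply curve becomes qs = 4P - 698.
Equate the new curves: 2314 - 2P = 4P - 698, giving 3012 = 6P, P = 502, q = 1310.
ΔP = 502 − 466 = +36.00.

+36.00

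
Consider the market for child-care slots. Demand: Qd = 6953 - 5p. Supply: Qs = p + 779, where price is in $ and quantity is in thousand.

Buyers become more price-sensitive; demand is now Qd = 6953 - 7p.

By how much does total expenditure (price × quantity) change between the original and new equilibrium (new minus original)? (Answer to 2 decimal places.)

Initially, 6953 - 5p = p + 779, so 6174 = 6p and p = 1029, Q = 1808.
After the shift, demand is Qd = 6953 - 7p and supply is Qs = p + 779.
Equate the new curves: 6953 - 7p = p + 779, giving 6174 = 8p, p = 771.75, Q = 1550.75.
Expenditure moves from 1029×1808 = 1860432 to 771.75×1550.75 = 1196791.3125; change = -663640.69.

-663640.69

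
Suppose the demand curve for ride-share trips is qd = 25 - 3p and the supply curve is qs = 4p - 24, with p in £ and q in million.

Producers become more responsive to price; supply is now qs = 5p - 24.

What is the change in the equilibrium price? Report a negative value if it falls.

-0.875

Solve the original market: 25 - 3p = 4p - 24, hence p = 7 and q = 4.
The new curves are qd = 25 - 3p (demand) and qs = 5p - 24 (supply).
Equate the new curves: 25 - 3p = 5p - 24, giving 49 = 8p, p = 6.125, q = 6.625.
Δp = 6.125 − 7 = -0.875.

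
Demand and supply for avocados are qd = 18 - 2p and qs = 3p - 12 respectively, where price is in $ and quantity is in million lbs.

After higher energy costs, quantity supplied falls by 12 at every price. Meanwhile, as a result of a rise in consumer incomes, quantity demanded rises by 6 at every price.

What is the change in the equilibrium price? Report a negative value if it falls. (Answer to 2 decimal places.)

Initially, 18 - 2p = 3p - 12, so 30 = 5p and p = 6, q = 6.
The shock moves the curves to qd = 24 - 2p and qs = 3p - 24.
Equate the new curves: 24 - 2p = 3p - 24, giving 48 = 5p, p = 9.6, q = 4.8.
Δp = 9.6 − 6 = +3.60.

+3.60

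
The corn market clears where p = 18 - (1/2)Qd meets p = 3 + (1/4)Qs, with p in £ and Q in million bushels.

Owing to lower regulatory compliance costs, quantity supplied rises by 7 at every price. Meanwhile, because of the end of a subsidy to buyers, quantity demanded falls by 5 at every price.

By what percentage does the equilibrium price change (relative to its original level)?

-25

Solve the original market: 36 - 2p = 4p - 12, hence p = 8 and Q = 20.
With the change applied: demand Qd = 31 - 2p, supply Qs = 4p - 5.
Clearing the new market: 31 - 2p = 4p - 5, so p = 6 and Q = 19.
%Δp = (6 − 8) / 8 × 100 = -25%.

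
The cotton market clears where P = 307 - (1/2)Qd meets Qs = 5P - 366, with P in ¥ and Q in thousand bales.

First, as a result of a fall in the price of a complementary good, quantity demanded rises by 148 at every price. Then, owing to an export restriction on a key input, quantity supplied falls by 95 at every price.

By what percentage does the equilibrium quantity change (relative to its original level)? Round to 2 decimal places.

+23.52

Initially, 614 - 2P = 5P - 366, so 980 = 7P and P = 140, Q = 334.
After the shift, demand is Qd = 762 - 2P and supply is Qs = 5P - 461.
Setting them equal: 762 - 2P = 5P - 461 → 1223 = 7P, so P = 1223/7 ≈ 174.7143 and Q = 2888/7 ≈ 412.5714.
%ΔQ = (412.5714 − 334) / 334 × 100 = +23.52%.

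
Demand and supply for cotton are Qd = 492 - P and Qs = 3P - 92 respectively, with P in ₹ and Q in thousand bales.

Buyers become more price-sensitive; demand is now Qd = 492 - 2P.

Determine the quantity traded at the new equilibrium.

Before the shock: 492 - P = 3P - 92 ⇒ 584 = 4P ⇒ P = 146, Q = 346.
With the change applied: demand Qd = 492 - 2P, supply Qs = 3P - 92.
Clearing the new market: 492 - 2P = 3P - 92, so P = 116.8 and Q = 258.4.

258.4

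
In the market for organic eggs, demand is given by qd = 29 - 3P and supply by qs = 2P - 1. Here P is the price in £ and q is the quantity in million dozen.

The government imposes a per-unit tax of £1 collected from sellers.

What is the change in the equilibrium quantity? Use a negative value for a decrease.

Before the shock: 29 - 3P = 2P - 1 ⇒ 30 = 5P ⇒ P = 6, q = 11.
Since sellers keep the price net of the tax, the effective supply curve becomes qs = 2P - 3.
Setting them equal: 29 - 3P = 2P - 3 → 32 = 5P, so P = 6.4 and q = 9.8.
Δq = 9.8 − 11 = -1.2.

-1.2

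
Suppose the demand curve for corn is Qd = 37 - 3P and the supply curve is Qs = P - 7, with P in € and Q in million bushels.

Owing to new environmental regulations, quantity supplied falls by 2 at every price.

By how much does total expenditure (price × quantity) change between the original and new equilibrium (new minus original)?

Solve the original market: 37 - 3P = P - 7, hence P = 11 and Q = 4.
With the change applied: demand Qd = 37 - 3P, supply Qs = P - 9.
Setting them equal: 37 - 3P = P - 9 → 46 = 4P, so P = 11.5 and Q = 2.5.
Expenditure moves from 11×4 = 44 to 11.5×2.5 = 28.75; change = -15.25.

-15.25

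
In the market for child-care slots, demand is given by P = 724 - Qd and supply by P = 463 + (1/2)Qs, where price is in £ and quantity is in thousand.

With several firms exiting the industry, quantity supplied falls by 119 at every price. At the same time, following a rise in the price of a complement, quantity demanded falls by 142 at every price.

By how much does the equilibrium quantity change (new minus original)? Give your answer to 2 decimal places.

Solve the original market: 724 - P = 2P - 926, hence P = 550 and Q = 174.
The shock moves the curves to Qd = 582 - P and Qs = 2P - 1045.
New equilibrium: 582 - P = 2P - 1045 ⇒ 1627 = 3P ⇒ P = 1627/3 ≈ 542.3333, Q = 119/3 ≈ 39.6667.
ΔQ = 39.6667 − 174 = -134.33.

-134.33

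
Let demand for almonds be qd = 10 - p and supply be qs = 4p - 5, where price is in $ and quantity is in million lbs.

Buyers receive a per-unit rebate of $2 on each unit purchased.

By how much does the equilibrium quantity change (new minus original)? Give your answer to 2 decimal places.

Before the shock: 10 - p = 4p - 5 ⇒ 15 = 5p ⇒ p = 3, q = 7.
Since buyers' out-of-pocket price is the market price minus the rebate, the effective demand curve becomes qd = 12 - p.
New equilibrium: 12 - p = 4p - 5 ⇒ 17 = 5p ⇒ p = 3.4, q = 8.6.
Δq = 8.6 − 7 = +1.60.

+1.60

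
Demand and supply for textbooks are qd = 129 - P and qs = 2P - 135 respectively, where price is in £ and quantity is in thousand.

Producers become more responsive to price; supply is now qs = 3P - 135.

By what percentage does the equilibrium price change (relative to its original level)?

-25

Initially, 129 - P = 2P - 135, so 264 = 3P and P = 88, q = 41.
With the change applied: demand qd = 129 - P, supply qs = 3P - 135.
Clearing the new market: 129 - P = 3P - 135, so P = 66 and q = 63.
%ΔP = (66 − 88) / 88 × 100 = -25%.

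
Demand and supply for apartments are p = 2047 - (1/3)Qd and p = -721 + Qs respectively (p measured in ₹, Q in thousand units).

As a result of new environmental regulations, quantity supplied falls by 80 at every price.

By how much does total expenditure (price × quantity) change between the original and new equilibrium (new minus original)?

Initially, 6141 - 3p = p + 721, so 5420 = 4p and p = 1355, Q = 2076.
After the shift, demand is Qd = 6141 - 3p and supply is Qs = p + 641.
Clearing the new market: 6141 - 3p = p + 641, so p = 1375 and Q = 2016.
Expenditure moves from 1355×2076 = 2812980 to 1375×2016 = 2772000; change = -40980.

-40980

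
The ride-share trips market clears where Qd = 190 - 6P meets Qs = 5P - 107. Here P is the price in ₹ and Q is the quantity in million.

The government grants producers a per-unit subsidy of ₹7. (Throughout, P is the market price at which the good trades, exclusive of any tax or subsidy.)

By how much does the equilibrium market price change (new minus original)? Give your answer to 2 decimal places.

-3.18

Initially, 190 - 6P = 5P - 107, so 297 = 11P and P = 27, Q = 28.
Since sellers receive the price plus the subsidy, the effective supply curve becomes Qs = 5P - 72.
Setting them equal: 190 - 6P = 5P - 72 → 262 = 11P, so P = 262/11 ≈ 23.8182 and Q = 518/11 ≈ 47.0909.
ΔP = 23.8182 − 27 = -3.18.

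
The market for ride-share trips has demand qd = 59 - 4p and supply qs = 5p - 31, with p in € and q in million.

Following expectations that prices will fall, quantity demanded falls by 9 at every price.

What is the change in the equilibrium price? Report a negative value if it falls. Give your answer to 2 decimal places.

Initially, 59 - 4p = 5p - 31, so 90 = 9p and p = 10, q = 19.
After the shift, demand is qd = 50 - 4p and supply is qs = 5p - 31.
Setting them equal: 50 - 4p = 5p - 31 → 81 = 9p, so p = 9 and q = 14.
Δp = 9 − 10 = -1.00.

-1.00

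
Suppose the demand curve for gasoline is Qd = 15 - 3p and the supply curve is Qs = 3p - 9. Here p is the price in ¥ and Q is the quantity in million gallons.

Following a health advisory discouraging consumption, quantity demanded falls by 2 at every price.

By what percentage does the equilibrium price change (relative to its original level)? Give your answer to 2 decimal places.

-8.33

Before the shock: 15 - 3p = 3p - 9 ⇒ 24 = 6p ⇒ p = 4, Q = 3.
With the change applied: demand Qd = 13 - 3p, supply Qs = 3p - 9.
Clearing the new market: 13 - 3p = 3p - 9, so p = 11/3 ≈ 3.6667 and Q = 2.
%Δp = (3.6667 − 4) / 4 × 100 = -8.33%.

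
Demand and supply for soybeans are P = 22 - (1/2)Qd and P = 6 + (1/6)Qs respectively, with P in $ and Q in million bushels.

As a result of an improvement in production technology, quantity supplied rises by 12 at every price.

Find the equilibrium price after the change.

Before the shock: 44 - 2P = 6P - 36 ⇒ 80 = 8P ⇒ P = 10, Q = 24.
The shock moves the curves to Qd = 44 - 2P and Qs = 6P - 24.
New equilibrium: 44 - 2P = 6P - 24 ⇒ 68 = 8P ⇒ P = 8.5, Q = 27.

8.5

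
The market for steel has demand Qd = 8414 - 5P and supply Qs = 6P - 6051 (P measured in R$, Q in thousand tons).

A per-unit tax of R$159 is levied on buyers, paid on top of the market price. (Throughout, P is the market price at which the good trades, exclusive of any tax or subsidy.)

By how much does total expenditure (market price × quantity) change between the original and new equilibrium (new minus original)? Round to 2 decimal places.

Solve the original market: 8414 - 5P = 6P - 6051, hence P = 1315 and Q = 1839.
Since buyers pay the price plus the tax, the effective demand curve becomes Qd = 7619 - 5P.
Equate the new curves: 7619 - 5P = 6P - 6051, giving 13670 = 11P, P = 13670/11 ≈ 1242.7273, Q = 15459/11 ≈ 1405.3636.
Expenditure moves from 1315×1839 = 2418285 to 1242.7273×1405.3636 = 1746483.7190; change = -671801.28.

-671801.28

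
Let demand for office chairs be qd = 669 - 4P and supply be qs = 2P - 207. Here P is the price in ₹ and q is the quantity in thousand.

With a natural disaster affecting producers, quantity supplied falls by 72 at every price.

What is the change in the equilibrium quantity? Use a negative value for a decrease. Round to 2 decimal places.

Initially, 669 - 4P = 2P - 207, so 876 = 6P and P = 146, q = 85.
The new curves are qd = 669 - 4P (demand) and qs = 2P - 279 (supply).
New equilibrium: 669 - 4P = 2P - 279 ⇒ 948 = 6P ⇒ P = 158, q = 37.
Δq = 37 − 85 = -48.00.

-48.00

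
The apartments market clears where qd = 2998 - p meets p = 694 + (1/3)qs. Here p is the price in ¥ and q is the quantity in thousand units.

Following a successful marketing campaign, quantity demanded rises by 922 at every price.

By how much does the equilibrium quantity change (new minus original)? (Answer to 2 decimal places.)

Before the shock: 2998 - p = 3p - 2082 ⇒ 5080 = 4p ⇒ p = 1270, q = 1728.
With the change applied: demand qd = 3920 - p, supply qs = 3p - 2082.
Clearing the new market: 3920 - p = 3p - 2082, so p = 1500.5 and q = 2419.5.
Δq = 2419.5 − 1728 = +691.50.

+691.50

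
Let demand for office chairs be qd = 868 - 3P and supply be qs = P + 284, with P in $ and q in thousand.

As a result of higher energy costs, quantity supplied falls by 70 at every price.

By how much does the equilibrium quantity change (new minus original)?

-52.5

Before the shock: 868 - 3P = P + 284 ⇒ 584 = 4P ⇒ P = 146, q = 430.
The shock moves the curves to qd = 868 - 3P and qs = P + 214.
Clearing the new market: 868 - 3P = P + 214, so P = 163.5 and q = 377.5.
Δq = 377.5 − 430 = -52.5.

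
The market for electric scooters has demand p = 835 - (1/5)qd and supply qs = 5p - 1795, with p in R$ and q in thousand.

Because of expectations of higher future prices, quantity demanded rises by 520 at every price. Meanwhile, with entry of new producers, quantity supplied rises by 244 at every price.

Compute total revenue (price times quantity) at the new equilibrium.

Solve the original market: 4175 - 5p = 5p - 1795, hence p = 597 and q = 1190.
The shock moves the curves to qd = 4695 - 5p and qs = 5p - 1551.
Equate the new curves: 4695 - 5p = 5p - 1551, giving 6246 = 10p, p = 624.6, q = 1572.
New expenditure = 624.6 × 1572 = 981871.2.

981871.2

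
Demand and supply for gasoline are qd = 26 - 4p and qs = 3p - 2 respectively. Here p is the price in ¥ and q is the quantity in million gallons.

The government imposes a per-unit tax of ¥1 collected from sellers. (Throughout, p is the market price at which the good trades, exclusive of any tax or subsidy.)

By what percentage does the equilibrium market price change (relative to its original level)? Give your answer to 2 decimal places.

Solve the original market: 26 - 4p = 3p - 2, hence p = 4 and q = 10.
Since sellers keep the price net of the tax, the effective supply curve becomes qs = 3p - 5.
Equate the new curves: 26 - 4p = 3p - 5, giving 31 = 7p, p = 31/7 ≈ 4.4286, q = 58/7 ≈ 8.2857.
%Δp = (4.4286 − 4) / 4 × 100 = +10.71%.

+10.71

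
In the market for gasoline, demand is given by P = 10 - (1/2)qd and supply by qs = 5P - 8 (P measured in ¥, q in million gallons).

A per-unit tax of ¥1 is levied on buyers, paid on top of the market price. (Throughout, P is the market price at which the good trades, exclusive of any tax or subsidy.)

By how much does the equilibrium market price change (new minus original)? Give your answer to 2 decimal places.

-0.29

Initially, 20 - 2P = 5P - 8, so 28 = 7P and P = 4, q = 12.
Since buyers pay the price plus the tax, the effective demand curve becomes qd = 18 - 2P.
Equate the new curves: 18 - 2P = 5P - 8, giving 26 = 7P, P = 26/7 ≈ 3.7143, q = 74/7 ≈ 10.5714.
ΔP = 3.7143 − 4 = -0.29.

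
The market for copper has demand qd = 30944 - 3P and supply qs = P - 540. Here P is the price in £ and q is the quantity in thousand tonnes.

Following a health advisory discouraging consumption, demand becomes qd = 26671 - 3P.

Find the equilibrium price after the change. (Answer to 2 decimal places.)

Solve the original market: 30944 - 3P = P - 540, hence P = 7871 and q = 7331.
The new curves are qd = 26671 - 3P (demand) and qs = P - 540 (supply).
Clearing the new market: 26671 - 3P = P - 540, so P = 6802.75 and q = 6262.75.

6802.75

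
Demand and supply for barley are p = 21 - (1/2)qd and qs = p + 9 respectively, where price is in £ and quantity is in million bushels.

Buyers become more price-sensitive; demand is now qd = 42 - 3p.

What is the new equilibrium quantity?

Solve the original market: 42 - 2p = p + 9, hence p = 11 and q = 20.
The new curves are qd = 42 - 3p (demand) and qs = p + 9 (supply).
Clearing the new market: 42 - 3p = p + 9, so p = 8.25 and q = 17.25.

17.25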